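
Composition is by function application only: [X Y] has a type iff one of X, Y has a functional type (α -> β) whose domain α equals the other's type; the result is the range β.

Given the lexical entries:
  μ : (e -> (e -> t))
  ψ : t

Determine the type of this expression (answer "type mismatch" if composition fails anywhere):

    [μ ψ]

At [μ ψ]: neither (e -> (e -> t)) nor t can take the other as argument; the node is ill-typed.

type mismatch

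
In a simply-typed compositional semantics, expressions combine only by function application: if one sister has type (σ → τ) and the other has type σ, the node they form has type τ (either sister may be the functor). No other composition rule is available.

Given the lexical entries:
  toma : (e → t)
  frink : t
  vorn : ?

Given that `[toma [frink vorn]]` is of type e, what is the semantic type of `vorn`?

[toma [frink vorn]] is required to be e. toma : (e → t) cannot yield e as functor, so [frink vorn] : ((e → t) → e).
[frink vorn] is required to be ((e → t) → e). frink : t cannot yield ((e → t) → e) as functor, so vorn : (t → ((e → t) → e)).

(t → ((e → t) → e))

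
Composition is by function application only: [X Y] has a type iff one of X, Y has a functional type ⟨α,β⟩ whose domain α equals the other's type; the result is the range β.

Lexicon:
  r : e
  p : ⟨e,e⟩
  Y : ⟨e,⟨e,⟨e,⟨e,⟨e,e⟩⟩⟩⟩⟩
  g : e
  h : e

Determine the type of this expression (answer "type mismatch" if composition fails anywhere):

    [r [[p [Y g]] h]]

type mismatch

[Y g]: ⟨e,⟨e,⟨e,⟨e,⟨e,e⟩⟩⟩⟩⟩ applied to e yields ⟨e,⟨e,⟨e,⟨e,e⟩⟩⟩⟩.
At [p [Y g]]: neither ⟨e,e⟩ nor ⟨e,⟨e,⟨e,⟨e,e⟩⟩⟩⟩ can take the other as argument; the node is ill-typed.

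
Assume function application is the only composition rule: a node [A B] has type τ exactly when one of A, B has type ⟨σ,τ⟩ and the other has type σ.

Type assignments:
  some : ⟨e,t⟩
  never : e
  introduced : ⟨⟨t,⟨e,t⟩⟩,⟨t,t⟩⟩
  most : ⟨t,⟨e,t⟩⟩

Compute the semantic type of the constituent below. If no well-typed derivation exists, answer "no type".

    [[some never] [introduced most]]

[some never]: functor some : ⟨e,t⟩, argument never : e; result t.
[introduced most]: functor introduced : ⟨⟨t,⟨e,t⟩⟩,⟨t,t⟩⟩, argument most : ⟨t,⟨e,t⟩⟩; result ⟨t,t⟩.
[[some never] [introduced most]]: functor [introduced most] : ⟨t,t⟩, argument [some never] : t; result t.

t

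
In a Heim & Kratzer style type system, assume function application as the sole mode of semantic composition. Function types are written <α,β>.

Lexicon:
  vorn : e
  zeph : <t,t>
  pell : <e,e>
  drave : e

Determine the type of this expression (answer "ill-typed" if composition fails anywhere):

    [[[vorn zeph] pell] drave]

ill-typed

At [vorn zeph]: neither e nor <t,t> can take the other as argument; the node is ill-typed.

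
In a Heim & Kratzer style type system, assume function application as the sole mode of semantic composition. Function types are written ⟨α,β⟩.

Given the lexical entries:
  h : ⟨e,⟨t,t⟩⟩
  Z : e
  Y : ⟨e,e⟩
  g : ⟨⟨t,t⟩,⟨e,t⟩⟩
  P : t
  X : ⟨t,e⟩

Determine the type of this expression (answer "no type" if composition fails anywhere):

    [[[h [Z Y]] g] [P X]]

[Z Y] — Y of type ⟨e,e⟩ combines with Z of type e: type e.
[h [Z Y]] — h of type ⟨e,⟨t,t⟩⟩ combines with [Z Y] of type e: type ⟨t,t⟩.
[[h [Z Y]] g] — g of type ⟨⟨t,t⟩,⟨e,t⟩⟩ combines with [h [Z Y]] of type ⟨t,t⟩: type ⟨e,t⟩.
[P X] — X of type ⟨t,e⟩ combines with P of type t: type e.
[[[h [Z Y]] g] [P X]] — [[h [Z Y]] g] of type ⟨e,t⟩ combines with [P X] of type e: type t.

t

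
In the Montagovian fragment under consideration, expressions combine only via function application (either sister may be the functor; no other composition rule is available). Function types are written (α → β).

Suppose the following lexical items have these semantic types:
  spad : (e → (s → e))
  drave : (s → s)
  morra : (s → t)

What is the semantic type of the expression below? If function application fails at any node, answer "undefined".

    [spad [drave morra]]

undefined

At [drave morra]: neither (s → s) nor (s → t) can take the other as argument; the node is ill-typed.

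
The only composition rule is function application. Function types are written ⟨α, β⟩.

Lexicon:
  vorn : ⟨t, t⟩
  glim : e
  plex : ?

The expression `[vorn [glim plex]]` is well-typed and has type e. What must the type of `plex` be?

[vorn [glim plex]] must have type e. The sister vorn has type ⟨t, t⟩; that is not a function onto e, so [glim plex] must be the functor, of type ⟨⟨t, t⟩, e⟩.
[glim plex] must have type ⟨⟨t, t⟩, e⟩. The sister glim has type e; that is not a function onto ⟨⟨t, t⟩, e⟩, so plex must be the functor, of type ⟨e, ⟨⟨t, t⟩, e⟩⟩.

⟨e, ⟨⟨t, t⟩, e⟩⟩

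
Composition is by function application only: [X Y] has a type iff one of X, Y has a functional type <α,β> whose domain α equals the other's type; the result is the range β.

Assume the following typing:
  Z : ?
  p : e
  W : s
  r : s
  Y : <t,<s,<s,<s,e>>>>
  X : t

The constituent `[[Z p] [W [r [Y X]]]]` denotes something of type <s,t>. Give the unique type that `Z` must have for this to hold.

<e,<<s,e>,<s,t>>>

For [[Z p] [W [r [Y X]]]] to have type <s,t> with [W [r [Y X]]] of type <s,e>, [Z p] must be the function: [Z p] : <<s,e>,<s,t>>.
For [Z p] to have type <<s,e>,<s,t>> with p of type e, Z must be the function: Z : <e,<<s,e>,<s,t>>>.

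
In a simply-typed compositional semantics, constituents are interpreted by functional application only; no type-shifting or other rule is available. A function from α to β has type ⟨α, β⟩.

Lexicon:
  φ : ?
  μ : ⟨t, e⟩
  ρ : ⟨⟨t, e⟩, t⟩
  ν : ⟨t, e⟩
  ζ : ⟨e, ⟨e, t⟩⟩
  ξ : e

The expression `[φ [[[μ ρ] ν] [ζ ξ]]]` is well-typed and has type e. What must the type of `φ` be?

⟨t, e⟩

At [φ [[[μ ρ] ν] [ζ ξ]]] (required: e): [[[μ ρ] ν] [ζ ξ]] is t, which is not a function with range e; hence φ is the functor — type ⟨t, e⟩.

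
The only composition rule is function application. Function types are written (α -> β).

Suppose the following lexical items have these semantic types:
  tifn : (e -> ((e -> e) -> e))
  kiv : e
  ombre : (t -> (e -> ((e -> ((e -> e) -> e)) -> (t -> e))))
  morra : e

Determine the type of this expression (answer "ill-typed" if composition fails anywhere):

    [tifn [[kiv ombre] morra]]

ill-typed

[kiv ombre]: e with (t -> (e -> ((e -> ((e -> e) -> e)) -> (t -> e)))) — neither is a function whose domain matches the other; composition fails here.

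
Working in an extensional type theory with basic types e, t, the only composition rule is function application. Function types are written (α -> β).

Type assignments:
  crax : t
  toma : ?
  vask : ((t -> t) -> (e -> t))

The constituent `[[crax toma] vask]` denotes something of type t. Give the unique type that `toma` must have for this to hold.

(t -> (((t -> t) -> (e -> t)) -> t))

At [[crax toma] vask] (required: t): vask is ((t -> t) -> (e -> t)), which is not a function with range t; hence [crax toma] is the functor — type (((t -> t) -> (e -> t)) -> t).
At [crax toma] (required: (((t -> t) -> (e -> t)) -> t)): crax is t, which is not a function with range (((t -> t) -> (e -> t)) -> t); hence toma is the functor — type (t -> (((t -> t) -> (e -> t)) -> t)).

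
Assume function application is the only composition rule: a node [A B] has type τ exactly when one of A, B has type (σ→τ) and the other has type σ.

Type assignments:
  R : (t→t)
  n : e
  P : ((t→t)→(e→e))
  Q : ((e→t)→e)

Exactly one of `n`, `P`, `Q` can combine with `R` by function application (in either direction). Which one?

P

n : e — does not combine with R.
P — combines: P : ((t→t)→(e→e)) takes R : (t→t) as argument, giving (e→e).
Q : ((e→t)→e) — does not combine with R.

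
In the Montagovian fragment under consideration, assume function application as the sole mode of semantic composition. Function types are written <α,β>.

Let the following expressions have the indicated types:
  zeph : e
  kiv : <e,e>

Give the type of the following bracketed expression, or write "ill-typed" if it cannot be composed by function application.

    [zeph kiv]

e

[zeph kiv]: <e,e> applied to e yields e.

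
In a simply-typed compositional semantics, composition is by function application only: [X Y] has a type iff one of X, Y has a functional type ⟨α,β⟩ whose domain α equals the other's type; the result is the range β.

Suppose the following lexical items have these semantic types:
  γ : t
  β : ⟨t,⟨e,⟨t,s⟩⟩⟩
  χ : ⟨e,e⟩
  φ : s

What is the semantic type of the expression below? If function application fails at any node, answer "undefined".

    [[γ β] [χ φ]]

[γ β] — β of type ⟨t,⟨e,⟨t,s⟩⟩⟩ combines with γ of type t: type ⟨e,⟨t,s⟩⟩.
[χ φ]: ⟨e,e⟩ with s — neither is a function whose domain matches the other; composition fails here.

undefined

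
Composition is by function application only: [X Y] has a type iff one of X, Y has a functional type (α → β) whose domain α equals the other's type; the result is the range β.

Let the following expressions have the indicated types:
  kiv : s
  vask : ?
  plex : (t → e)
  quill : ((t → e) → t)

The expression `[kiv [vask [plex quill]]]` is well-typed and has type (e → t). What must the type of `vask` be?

(t → (s → (e → t)))

[kiv [vask [plex quill]]] is required to be (e → t). kiv : s cannot yield (e → t) as functor, so [vask [plex quill]] : (s → (e → t)).
[vask [plex quill]] is required to be (s → (e → t)). [plex quill] : t cannot yield (s → (e → t)) as functor, so vask : (t → (s → (e → t))).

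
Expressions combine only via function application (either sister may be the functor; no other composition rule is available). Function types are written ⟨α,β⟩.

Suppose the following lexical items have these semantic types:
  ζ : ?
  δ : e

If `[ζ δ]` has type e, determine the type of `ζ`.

⟨e,e⟩

[ζ δ] is required to be e. δ : e cannot yield e as functor, so ζ : ⟨e,e⟩.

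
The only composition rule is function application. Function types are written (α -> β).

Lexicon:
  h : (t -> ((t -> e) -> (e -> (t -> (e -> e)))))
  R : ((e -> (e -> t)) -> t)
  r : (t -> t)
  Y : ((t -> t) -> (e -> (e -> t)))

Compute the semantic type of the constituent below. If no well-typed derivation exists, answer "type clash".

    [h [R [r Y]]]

[r Y]: ((t -> t) -> (e -> (e -> t))) applied to (t -> t) yields (e -> (e -> t)).
[R [r Y]]: ((e -> (e -> t)) -> t) applied to (e -> (e -> t)) yields t.
[h [R [r Y]]]: (t -> ((t -> e) -> (e -> (t -> (e -> e))))) applied to t yields ((t -> e) -> (e -> (t -> (e -> e)))).

((t -> e) -> (e -> (t -> (e -> e))))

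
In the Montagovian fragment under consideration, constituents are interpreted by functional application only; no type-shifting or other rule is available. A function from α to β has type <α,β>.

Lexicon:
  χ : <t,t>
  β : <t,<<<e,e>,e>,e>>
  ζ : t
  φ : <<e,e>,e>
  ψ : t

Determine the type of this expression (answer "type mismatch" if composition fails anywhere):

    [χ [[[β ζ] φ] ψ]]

[β ζ] — β of type <t,<<<e,e>,e>,e>> combines with ζ of type t: type <<<e,e>,e>,e>.
[[β ζ] φ] — [β ζ] of type <<<e,e>,e>,e> combines with φ of type <<e,e>,e>: type e.
[[[β ζ] φ] ψ]: e with t — neither is a function whose domain matches the other; composition fails here.

type mismatch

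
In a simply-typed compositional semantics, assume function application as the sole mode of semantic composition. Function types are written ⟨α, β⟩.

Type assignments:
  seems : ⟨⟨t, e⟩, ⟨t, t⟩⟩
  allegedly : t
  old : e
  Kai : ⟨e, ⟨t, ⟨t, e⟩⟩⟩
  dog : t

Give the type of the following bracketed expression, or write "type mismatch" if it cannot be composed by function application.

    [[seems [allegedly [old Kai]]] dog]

[old Kai]: functor Kai : ⟨e, ⟨t, ⟨t, e⟩⟩⟩, argument old : e; result ⟨t, ⟨t, e⟩⟩.
[allegedly [old Kai]]: functor [old Kai] : ⟨t, ⟨t, e⟩⟩, argument allegedly : t; result ⟨t, e⟩.
[seems [allegedly [old Kai]]]: functor seems : ⟨⟨t, e⟩, ⟨t, t⟩⟩, argument [allegedly [old Kai]] : ⟨t, e⟩; result ⟨t, t⟩.
[[seems [allegedly [old Kai]]] dog]: functor [seems [allegedly [old Kai]]] : ⟨t, t⟩, argument dog : t; result t.

t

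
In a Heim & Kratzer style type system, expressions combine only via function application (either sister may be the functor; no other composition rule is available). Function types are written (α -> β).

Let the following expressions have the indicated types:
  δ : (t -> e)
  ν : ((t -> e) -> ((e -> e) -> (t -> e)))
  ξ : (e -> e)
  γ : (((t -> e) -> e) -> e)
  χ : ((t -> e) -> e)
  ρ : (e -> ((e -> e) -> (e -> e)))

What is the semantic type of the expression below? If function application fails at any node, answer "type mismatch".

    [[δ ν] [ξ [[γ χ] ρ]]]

At [δ ν], ν : ((t -> e) -> ((e -> e) -> (t -> e))) takes δ : (t -> e), giving ((e -> e) -> (t -> e)).
At [γ χ], γ : (((t -> e) -> e) -> e) takes χ : ((t -> e) -> e), giving e.
At [[γ χ] ρ], ρ : (e -> ((e -> e) -> (e -> e))) takes [γ χ] : e, giving ((e -> e) -> (e -> e)).
At [ξ [[γ χ] ρ]], [[γ χ] ρ] : ((e -> e) -> (e -> e)) takes ξ : (e -> e), giving (e -> e).
At [[δ ν] [ξ [[γ χ] ρ]]], [δ ν] : ((e -> e) -> (t -> e)) takes [ξ [[γ χ] ρ]] : (e -> e), giving (t -> e).

(t -> e)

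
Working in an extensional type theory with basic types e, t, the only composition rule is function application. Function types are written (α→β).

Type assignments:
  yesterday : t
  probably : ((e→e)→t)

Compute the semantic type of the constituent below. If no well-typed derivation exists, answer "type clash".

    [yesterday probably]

[yesterday probably]: t and ((e→e)→t) cannot combine by function application — type clash.

type clash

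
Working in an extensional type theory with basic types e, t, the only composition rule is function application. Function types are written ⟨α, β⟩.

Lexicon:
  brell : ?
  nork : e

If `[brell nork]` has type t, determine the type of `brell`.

⟨e, t⟩

[brell nork] is required to be t. nork : e cannot yield t as functor, so brell : ⟨e, t⟩.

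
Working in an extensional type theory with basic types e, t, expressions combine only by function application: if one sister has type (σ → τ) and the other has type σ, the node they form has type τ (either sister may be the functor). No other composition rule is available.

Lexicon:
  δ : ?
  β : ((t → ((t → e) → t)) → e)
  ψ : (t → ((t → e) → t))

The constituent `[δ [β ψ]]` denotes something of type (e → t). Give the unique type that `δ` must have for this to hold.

[δ [β ψ]] is required to be (e → t). [β ψ] : e cannot yield (e → t) as functor, so δ : (e → (e → t)).

(e → (e → t))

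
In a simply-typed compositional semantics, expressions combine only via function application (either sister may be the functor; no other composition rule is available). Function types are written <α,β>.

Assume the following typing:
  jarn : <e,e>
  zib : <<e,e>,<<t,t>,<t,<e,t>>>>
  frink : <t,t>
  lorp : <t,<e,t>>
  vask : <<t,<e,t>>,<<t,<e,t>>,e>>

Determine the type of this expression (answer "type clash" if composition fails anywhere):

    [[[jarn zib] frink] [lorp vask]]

[jarn zib]: zib is <<e,e>,<<t,t>,<t,<e,t>>>>, jarn is <e,e>; result <<t,t>,<t,<e,t>>>.
[[jarn zib] frink]: [jarn zib] is <<t,t>,<t,<e,t>>>, frink is <t,t>; result <t,<e,t>>.
[lorp vask]: vask is <<t,<e,t>>,<<t,<e,t>>,e>>, lorp is <t,<e,t>>; result <<t,<e,t>>,e>.
[[[jarn zib] frink] [lorp vask]]: [lorp vask] is <<t,<e,t>>,e>, [[jarn zib] frink] is <t,<e,t>>; result e.

e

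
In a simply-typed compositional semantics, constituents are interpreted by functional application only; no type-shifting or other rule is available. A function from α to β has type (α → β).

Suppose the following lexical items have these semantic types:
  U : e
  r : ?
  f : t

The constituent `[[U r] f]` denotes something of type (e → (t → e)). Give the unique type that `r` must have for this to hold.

(e → (t → (e → (t → e))))

[[U r] f] must have type (e → (t → e)). The sister f has type t; that is not a function onto (e → (t → e)), so [U r] must be the functor, of type (t → (e → (t → e))).
[U r] must have type (t → (e → (t → e))). The sister U has type e; that is not a function onto (t → (e → (t → e))), so r must be the functor, of type (e → (t → (e → (t → e)))).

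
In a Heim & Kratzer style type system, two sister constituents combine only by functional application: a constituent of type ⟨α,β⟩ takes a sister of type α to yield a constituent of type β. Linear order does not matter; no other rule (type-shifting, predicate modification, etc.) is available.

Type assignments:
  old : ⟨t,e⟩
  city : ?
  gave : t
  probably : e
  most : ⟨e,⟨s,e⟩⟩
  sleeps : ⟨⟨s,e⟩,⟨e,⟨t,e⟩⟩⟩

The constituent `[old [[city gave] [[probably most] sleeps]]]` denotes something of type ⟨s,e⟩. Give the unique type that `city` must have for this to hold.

At [old [[city gave] [[probably most] sleeps]]] (required: ⟨s,e⟩): old is ⟨t,e⟩, which is not a function with range ⟨s,e⟩; hence [[city gave] [[probably most] sleeps]] is the functor — type ⟨⟨t,e⟩,⟨s,e⟩⟩.
At [[city gave] [[probably most] sleeps]] (required: ⟨⟨t,e⟩,⟨s,e⟩⟩): [[probably most] sleeps] is ⟨e,⟨t,e⟩⟩, which is not a function with range ⟨⟨t,e⟩,⟨s,e⟩⟩; hence [city gave] is the functor — type ⟨⟨e,⟨t,e⟩⟩,⟨⟨t,e⟩,⟨s,e⟩⟩⟩.
At [city gave] (required: ⟨⟨e,⟨t,e⟩⟩,⟨⟨t,e⟩,⟨s,e⟩⟩⟩): gave is t, which is not a function with range ⟨⟨e,⟨t,e⟩⟩,⟨⟨t,e⟩,⟨s,e⟩⟩⟩; hence city is the functor — type ⟨t,⟨⟨e,⟨t,e⟩⟩,⟨⟨t,e⟩,⟨s,e⟩⟩⟩⟩.

⟨t,⟨⟨e,⟨t,e⟩⟩,⟨⟨t,e⟩,⟨s,e⟩⟩⟩⟩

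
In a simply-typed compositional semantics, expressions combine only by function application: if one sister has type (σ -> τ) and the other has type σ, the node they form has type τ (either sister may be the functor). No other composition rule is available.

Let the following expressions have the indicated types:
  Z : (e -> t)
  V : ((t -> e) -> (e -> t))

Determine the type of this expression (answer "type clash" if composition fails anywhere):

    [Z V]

type clash

[Z V]: (e -> t) and ((t -> e) -> (e -> t)) cannot combine by function application — type clash.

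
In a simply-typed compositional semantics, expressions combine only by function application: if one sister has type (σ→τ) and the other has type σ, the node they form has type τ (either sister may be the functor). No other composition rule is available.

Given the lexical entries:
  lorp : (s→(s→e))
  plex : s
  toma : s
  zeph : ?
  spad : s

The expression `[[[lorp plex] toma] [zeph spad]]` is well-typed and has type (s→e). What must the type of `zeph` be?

(s→(e→(s→e)))

At [[[lorp plex] toma] [zeph spad]] (required: (s→e)): [[lorp plex] toma] is e, which is not a function with range (s→e); hence [zeph spad] is the functor — type (e→(s→e)).
At [zeph spad] (required: (e→(s→e))): spad is s, which is not a function with range (e→(s→e)); hence zeph is the functor — type (s→(e→(s→e))).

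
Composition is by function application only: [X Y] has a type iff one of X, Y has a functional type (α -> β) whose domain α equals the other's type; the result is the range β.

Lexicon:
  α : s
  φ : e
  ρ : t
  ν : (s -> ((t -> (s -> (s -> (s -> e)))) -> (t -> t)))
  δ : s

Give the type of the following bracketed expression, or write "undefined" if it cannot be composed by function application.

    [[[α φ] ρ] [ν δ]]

undefined

[α φ]: s with e — neither is a function whose domain matches the other; composition fails here.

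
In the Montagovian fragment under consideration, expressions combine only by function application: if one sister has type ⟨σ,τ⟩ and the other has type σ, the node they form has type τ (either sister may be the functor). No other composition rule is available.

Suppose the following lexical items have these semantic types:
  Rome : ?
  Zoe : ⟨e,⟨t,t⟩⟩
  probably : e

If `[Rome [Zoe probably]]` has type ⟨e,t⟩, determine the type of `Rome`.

⟨⟨t,t⟩,⟨e,t⟩⟩

For [Rome [Zoe probably]] to have type ⟨e,t⟩ with [Zoe probably] of type ⟨t,t⟩, Rome must be the function: Rome : ⟨⟨t,t⟩,⟨e,t⟩⟩.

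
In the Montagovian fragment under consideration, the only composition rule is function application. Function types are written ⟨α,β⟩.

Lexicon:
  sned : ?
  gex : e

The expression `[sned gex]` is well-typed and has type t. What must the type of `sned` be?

[sned gex] must have type t. The sister gex has type e; that is not a function onto t, so sned must be the functor, of type ⟨e,t⟩.

⟨e,t⟩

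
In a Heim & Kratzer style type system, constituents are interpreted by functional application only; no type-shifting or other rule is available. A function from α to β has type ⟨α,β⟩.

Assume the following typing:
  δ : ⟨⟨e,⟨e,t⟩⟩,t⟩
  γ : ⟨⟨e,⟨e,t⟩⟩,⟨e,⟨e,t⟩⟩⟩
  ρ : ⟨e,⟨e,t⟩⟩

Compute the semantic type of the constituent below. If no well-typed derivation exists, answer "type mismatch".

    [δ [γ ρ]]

t

[γ ρ] — γ of type ⟨⟨e,⟨e,t⟩⟩,⟨e,⟨e,t⟩⟩⟩ combines with ρ of type ⟨e,⟨e,t⟩⟩: type ⟨e,⟨e,t⟩⟩.
[δ [γ ρ]] — δ of type ⟨⟨e,⟨e,t⟩⟩,t⟩ combines with [γ ρ] of type ⟨e,⟨e,t⟩⟩: type t.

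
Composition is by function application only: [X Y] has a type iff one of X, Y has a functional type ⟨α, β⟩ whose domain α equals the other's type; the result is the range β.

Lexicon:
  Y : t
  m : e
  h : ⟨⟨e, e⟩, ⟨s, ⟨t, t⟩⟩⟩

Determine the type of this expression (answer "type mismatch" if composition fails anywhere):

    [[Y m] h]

[Y m]: t and e cannot combine by function application — type clash.

type mismatch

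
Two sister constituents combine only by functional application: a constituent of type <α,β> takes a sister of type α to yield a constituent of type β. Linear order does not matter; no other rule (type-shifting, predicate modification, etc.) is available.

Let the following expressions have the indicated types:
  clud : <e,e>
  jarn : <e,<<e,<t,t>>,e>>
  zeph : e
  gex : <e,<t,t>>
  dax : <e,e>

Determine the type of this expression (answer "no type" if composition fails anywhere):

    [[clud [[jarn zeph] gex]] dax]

e

At [jarn zeph], jarn : <e,<<e,<t,t>>,e>> takes zeph : e, giving <<e,<t,t>>,e>.
At [[jarn zeph] gex], [jarn zeph] : <<e,<t,t>>,e> takes gex : <e,<t,t>>, giving e.
At [clud [[jarn zeph] gex]], clud : <e,e> takes [[jarn zeph] gex] : e, giving e.
At [[clud [[jarn zeph] gex]] dax], dax : <e,e> takes [clud [[jarn zeph] gex]] : e, giving e.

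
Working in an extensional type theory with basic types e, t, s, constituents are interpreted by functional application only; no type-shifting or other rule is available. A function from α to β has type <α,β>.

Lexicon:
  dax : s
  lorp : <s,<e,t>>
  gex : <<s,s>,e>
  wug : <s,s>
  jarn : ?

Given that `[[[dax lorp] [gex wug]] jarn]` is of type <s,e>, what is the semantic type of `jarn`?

<t,<s,e>>

At [[[dax lorp] [gex wug]] jarn] (required: <s,e>): [[dax lorp] [gex wug]] is t, which is not a function with range <s,e>; hence jarn is the functor — type <t,<s,e>>.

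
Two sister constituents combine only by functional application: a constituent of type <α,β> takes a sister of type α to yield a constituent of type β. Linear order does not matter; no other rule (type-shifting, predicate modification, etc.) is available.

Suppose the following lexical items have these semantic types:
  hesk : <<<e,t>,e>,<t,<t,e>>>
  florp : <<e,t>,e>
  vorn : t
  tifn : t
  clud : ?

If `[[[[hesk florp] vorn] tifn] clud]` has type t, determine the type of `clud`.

<e,t>

For [[[[hesk florp] vorn] tifn] clud] to have type t with [[[hesk florp] vorn] tifn] of type e, clud must be the function: clud : <e,t>.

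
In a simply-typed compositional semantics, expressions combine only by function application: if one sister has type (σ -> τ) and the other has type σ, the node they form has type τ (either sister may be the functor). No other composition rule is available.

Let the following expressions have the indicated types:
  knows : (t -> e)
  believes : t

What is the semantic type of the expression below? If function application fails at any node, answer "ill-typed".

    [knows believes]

[knows believes]: knows is (t -> e), believes is t; result e.

e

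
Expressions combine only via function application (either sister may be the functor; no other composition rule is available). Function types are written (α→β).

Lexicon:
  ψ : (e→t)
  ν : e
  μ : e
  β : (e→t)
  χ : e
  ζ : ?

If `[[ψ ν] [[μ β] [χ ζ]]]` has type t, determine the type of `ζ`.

(e→(t→(t→t)))

At [[ψ ν] [[μ β] [χ ζ]]] (required: t): [ψ ν] is t, which is not a function with range t; hence [[μ β] [χ ζ]] is the functor — type (t→t).
At [[μ β] [χ ζ]] (required: (t→t)): [μ β] is t, which is not a function with range (t→t); hence [χ ζ] is the functor — type (t→(t→t)).
At [χ ζ] (required: (t→(t→t))): χ is e, which is not a function with range (t→(t→t)); hence ζ is the functor — type (e→(t→(t→t))).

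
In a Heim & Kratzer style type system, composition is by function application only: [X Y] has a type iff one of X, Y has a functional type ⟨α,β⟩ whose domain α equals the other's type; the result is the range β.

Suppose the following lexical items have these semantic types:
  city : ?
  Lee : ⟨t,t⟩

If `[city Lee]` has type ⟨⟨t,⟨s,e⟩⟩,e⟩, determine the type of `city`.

At [city Lee] (required: ⟨⟨t,⟨s,e⟩⟩,e⟩): Lee is ⟨t,t⟩, which is not a function with range ⟨⟨t,⟨s,e⟩⟩,e⟩; hence city is the functor — type ⟨⟨t,t⟩,⟨⟨t,⟨s,e⟩⟩,e⟩⟩.

⟨⟨t,t⟩,⟨⟨t,⟨s,e⟩⟩,e⟩⟩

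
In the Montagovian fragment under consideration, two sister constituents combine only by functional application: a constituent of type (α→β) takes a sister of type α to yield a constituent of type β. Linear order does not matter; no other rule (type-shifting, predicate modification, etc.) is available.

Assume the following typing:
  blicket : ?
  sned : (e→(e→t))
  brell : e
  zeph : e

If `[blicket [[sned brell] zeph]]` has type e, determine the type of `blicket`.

At [blicket [[sned brell] zeph]] (required: e): [[sned brell] zeph] is t, which is not a function with range e; hence blicket is the functor — type (t→e).

(t→e)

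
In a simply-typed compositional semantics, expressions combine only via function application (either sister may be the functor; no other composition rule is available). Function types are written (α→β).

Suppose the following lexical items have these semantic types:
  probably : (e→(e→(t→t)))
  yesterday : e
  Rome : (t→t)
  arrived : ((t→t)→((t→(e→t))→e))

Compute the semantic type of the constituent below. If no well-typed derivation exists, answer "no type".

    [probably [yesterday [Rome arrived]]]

no type

[Rome arrived]: arrived is ((t→t)→((t→(e→t))→e)), Rome is (t→t); result ((t→(e→t))→e).
[yesterday [Rome arrived]]: e and ((t→(e→t))→e) cannot combine by function application — type clash.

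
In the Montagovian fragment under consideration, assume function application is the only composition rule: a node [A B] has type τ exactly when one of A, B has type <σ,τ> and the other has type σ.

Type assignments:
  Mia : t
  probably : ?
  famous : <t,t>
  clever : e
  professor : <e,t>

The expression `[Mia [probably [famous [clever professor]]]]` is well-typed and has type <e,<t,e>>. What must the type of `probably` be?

For [Mia [probably [famous [clever professor]]]] to have type <e,<t,e>> with Mia of type t, [probably [famous [clever professor]]] must be the function: [probably [famous [clever professor]]] : <t,<e,<t,e>>>.
For [probably [famous [clever professor]]] to have type <t,<e,<t,e>>> with [famous [clever professor]] of type t, probably must be the function: probably : <t,<t,<e,<t,e>>>>.

<t,<t,<e,<t,e>>>>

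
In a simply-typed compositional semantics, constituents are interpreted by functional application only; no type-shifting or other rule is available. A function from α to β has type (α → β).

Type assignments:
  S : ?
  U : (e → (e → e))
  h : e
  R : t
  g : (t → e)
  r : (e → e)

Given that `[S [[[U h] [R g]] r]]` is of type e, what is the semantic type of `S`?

[S [[[U h] [R g]] r]] is required to be e. [[[U h] [R g]] r] : e cannot yield e as functor, so S : (e → e).

(e → e)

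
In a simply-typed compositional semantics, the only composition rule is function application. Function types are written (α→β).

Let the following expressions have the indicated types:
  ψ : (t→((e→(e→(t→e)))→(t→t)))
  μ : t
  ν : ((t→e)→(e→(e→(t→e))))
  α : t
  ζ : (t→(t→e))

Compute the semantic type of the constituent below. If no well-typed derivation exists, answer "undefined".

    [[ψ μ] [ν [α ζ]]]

(t→t)

[ψ μ]: functor ψ : (t→((e→(e→(t→e)))→(t→t))), argument μ : t; result ((e→(e→(t→e)))→(t→t)).
[α ζ]: functor ζ : (t→(t→e)), argument α : t; result (t→e).
[ν [α ζ]]: functor ν : ((t→e)→(e→(e→(t→e)))), argument [α ζ] : (t→e); result (e→(e→(t→e))).
[[ψ μ] [ν [α ζ]]]: functor [ψ μ] : ((e→(e→(t→e)))→(t→t)), argument [ν [α ζ]] : (e→(e→(t→e))); result (t→t).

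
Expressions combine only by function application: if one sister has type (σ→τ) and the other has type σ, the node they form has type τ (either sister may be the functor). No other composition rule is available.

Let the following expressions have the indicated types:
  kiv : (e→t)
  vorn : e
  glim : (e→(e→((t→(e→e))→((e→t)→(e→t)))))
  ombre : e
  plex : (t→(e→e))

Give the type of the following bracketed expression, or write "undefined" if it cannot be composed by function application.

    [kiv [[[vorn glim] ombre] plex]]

(e→t)

[vorn glim]: (e→(e→((t→(e→e))→((e→t)→(e→t))))) applied to e yields (e→((t→(e→e))→((e→t)→(e→t)))).
[[vorn glim] ombre]: (e→((t→(e→e))→((e→t)→(e→t)))) applied to e yields ((t→(e→e))→((e→t)→(e→t))).
[[[vorn glim] ombre] plex]: ((t→(e→e))→((e→t)→(e→t))) applied to (t→(e→e)) yields ((e→t)→(e→t)).
[kiv [[[vorn glim] ombre] plex]]: ((e→t)→(e→t)) applied to (e→t) yields (e→t).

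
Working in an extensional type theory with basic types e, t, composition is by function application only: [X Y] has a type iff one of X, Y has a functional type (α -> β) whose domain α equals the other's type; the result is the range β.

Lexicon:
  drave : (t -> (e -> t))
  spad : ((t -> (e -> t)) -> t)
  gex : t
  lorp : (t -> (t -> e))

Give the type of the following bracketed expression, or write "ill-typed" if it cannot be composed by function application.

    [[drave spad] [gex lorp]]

[drave spad] — spad of type ((t -> (e -> t)) -> t) combines with drave of type (t -> (e -> t)): type t.
[gex lorp] — lorp of type (t -> (t -> e)) combines with gex of type t: type (t -> e).
[[drave spad] [gex lorp]] — [gex lorp] of type (t -> e) combines with [drave spad] of type t: type e.

e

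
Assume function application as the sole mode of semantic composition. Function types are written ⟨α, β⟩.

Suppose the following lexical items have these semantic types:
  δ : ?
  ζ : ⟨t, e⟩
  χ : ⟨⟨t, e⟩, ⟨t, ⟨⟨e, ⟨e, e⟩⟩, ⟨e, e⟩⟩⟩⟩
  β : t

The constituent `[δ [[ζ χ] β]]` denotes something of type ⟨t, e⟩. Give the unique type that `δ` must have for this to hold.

[δ [[ζ χ] β]] must have type ⟨t, e⟩. The sister [[ζ χ] β] has type ⟨⟨e, ⟨e, e⟩⟩, ⟨e, e⟩⟩; that is not a function onto ⟨t, e⟩, so δ must be the functor, of type ⟨⟨⟨e, ⟨e, e⟩⟩, ⟨e, e⟩⟩, ⟨t, e⟩⟩.

⟨⟨⟨e, ⟨e, e⟩⟩, ⟨e, e⟩⟩, ⟨t, e⟩⟩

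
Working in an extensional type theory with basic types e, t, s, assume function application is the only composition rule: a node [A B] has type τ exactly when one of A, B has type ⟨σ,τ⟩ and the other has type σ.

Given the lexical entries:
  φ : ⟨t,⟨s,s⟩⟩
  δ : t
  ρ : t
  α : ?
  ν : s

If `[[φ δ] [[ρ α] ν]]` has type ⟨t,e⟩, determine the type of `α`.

[[φ δ] [[ρ α] ν]] is required to be ⟨t,e⟩. [φ δ] : ⟨s,s⟩ cannot yield ⟨t,e⟩ as functor, so [[ρ α] ν] : ⟨⟨s,s⟩,⟨t,e⟩⟩.
[[ρ α] ν] is required to be ⟨⟨s,s⟩,⟨t,e⟩⟩. ν : s cannot yield ⟨⟨s,s⟩,⟨t,e⟩⟩ as functor, so [ρ α] : ⟨s,⟨⟨s,s⟩,⟨t,e⟩⟩⟩.
[ρ α] is required to be ⟨s,⟨⟨s,s⟩,⟨t,e⟩⟩⟩. ρ : t cannot yield ⟨s,⟨⟨s,s⟩,⟨t,e⟩⟩⟩ as functor, so α : ⟨t,⟨s,⟨⟨s,s⟩,⟨t,e⟩⟩⟩⟩.

⟨t,⟨s,⟨⟨s,s⟩,⟨t,e⟩⟩⟩⟩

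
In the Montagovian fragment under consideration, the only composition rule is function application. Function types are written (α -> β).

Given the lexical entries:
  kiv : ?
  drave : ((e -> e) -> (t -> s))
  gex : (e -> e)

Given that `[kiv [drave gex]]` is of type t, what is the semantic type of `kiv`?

((t -> s) -> t)

For [kiv [drave gex]] to have type t with [drave gex] of type (t -> s), kiv must be the function: kiv : ((t -> s) -> t).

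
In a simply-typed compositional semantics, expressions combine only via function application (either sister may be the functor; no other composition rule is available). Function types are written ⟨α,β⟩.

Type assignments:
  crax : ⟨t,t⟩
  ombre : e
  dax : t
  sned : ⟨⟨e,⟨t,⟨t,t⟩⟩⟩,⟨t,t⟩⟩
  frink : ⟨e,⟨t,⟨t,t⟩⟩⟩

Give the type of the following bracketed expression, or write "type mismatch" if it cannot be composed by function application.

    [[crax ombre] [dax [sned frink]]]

type mismatch

[crax ombre]: ⟨t,t⟩ and e cannot combine by function application — type clash.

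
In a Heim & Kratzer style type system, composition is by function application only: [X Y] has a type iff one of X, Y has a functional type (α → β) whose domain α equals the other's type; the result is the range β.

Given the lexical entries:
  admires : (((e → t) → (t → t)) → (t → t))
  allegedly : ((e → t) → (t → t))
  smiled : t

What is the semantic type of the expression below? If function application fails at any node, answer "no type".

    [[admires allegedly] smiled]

[admires allegedly]: functor admires : (((e → t) → (t → t)) → (t → t)), argument allegedly : ((e → t) → (t → t)); result (t → t).
[[admires allegedly] smiled]: functor [admires allegedly] : (t → t), argument smiled : t; result t.

t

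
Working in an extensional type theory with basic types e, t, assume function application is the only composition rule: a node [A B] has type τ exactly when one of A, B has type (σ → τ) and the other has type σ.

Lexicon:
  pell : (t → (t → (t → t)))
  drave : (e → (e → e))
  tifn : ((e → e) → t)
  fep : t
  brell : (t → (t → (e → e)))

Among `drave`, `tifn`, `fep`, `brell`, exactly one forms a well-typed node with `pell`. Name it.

drave : (e → (e → e)) — no; pell wants t, and drave wants e.
tifn : ((e → e) → t) — no; pell wants t, and tifn wants (e → e).
fep — combines: pell : (t → (t → (t → t))) takes fep : t as argument, giving (t → (t → t)).
brell : (t → (t → (e → e))) — no; pell wants t, and brell wants t.

fep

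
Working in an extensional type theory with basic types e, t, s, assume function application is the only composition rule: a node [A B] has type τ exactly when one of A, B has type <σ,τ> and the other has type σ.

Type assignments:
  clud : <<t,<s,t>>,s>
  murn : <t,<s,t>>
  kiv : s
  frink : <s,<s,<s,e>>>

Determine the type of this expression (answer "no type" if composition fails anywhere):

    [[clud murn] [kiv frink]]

<s,e>

[clud murn]: clud is <<t,<s,t>>,s>, murn is <t,<s,t>>; result s.
[kiv frink]: frink is <s,<s,<s,e>>>, kiv is s; result <s,<s,e>>.
[[clud murn] [kiv frink]]: [kiv frink] is <s,<s,e>>, [clud murn] is s; result <s,e>.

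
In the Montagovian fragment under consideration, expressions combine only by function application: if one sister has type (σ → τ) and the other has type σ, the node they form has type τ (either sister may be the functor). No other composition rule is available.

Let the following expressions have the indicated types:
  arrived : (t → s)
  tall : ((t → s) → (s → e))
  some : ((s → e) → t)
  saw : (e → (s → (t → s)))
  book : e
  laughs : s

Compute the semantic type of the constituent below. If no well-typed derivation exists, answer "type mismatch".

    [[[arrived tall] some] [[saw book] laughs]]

s

[arrived tall]: ((t → s) → (s → e)) applied to (t → s) yields (s → e).
[[arrived tall] some]: ((s → e) → t) applied to (s → e) yields t.
[saw book]: (e → (s → (t → s))) applied to e yields (s → (t → s)).
[[saw book] laughs]: (s → (t → s)) applied to s yields (t → s).
[[[arrived tall] some] [[saw book] laughs]]: (t → s) applied to t yields s.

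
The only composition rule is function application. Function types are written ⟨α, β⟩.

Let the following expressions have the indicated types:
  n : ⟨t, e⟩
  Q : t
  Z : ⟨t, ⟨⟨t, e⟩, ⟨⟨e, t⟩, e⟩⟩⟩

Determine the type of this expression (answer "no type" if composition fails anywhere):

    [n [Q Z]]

⟨⟨e, t⟩, e⟩

[Q Z] — Z of type ⟨t, ⟨⟨t, e⟩, ⟨⟨e, t⟩, e⟩⟩⟩ combines with Q of type t: type ⟨⟨t, e⟩, ⟨⟨e, t⟩, e⟩⟩.
[n [Q Z]] — [Q Z] of type ⟨⟨t, e⟩, ⟨⟨e, t⟩, e⟩⟩ combines with n of type ⟨t, e⟩: type ⟨⟨e, t⟩, e⟩.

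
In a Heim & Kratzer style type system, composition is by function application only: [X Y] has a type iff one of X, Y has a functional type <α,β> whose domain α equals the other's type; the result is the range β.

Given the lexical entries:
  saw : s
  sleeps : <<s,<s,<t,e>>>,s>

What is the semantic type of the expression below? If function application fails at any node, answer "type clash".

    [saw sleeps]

type clash

At [saw sleeps]: neither s nor <<s,<s,<t,e>>>,s> can take the other as argument; the node is ill-typed.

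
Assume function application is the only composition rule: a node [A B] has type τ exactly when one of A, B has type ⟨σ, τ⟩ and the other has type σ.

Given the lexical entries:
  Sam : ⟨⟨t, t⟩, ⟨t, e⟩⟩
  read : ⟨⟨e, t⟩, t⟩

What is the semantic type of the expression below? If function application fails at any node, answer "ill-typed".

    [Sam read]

ill-typed

[Sam read]: ⟨⟨t, t⟩, ⟨t, e⟩⟩ with ⟨⟨e, t⟩, t⟩ — neither is a function whose domain matches the other; composition fails here.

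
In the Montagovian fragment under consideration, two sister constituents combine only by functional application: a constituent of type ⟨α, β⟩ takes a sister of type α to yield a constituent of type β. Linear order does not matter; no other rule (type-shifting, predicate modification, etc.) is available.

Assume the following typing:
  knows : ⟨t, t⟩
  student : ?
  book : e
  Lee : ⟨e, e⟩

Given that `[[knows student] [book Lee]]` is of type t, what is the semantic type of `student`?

For [[knows student] [book Lee]] to have type t with [book Lee] of type e, [knows student] must be the function: [knows student] : ⟨e, t⟩.
For [knows student] to have type ⟨e, t⟩ with knows of type ⟨t, t⟩, student must be the function: student : ⟨⟨t, t⟩, ⟨e, t⟩⟩.

⟨⟨t, t⟩, ⟨e, t⟩⟩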